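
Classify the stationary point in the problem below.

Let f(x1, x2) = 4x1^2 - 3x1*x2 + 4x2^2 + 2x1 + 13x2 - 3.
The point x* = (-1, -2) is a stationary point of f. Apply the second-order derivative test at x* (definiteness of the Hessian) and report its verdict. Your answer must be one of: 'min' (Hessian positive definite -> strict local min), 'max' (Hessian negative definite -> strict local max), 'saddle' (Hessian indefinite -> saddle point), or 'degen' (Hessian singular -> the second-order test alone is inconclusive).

Compute the Hessian H = grad^2 f:
  H = [[8, -3], [-3, 8]]
Verify stationarity: grad f(x*) = H x* + g = (0, 0).
Eigenvalues of H: 5, 11.
Both eigenvalues > 0, so H is positive definite -> x* is a strict local min.

min


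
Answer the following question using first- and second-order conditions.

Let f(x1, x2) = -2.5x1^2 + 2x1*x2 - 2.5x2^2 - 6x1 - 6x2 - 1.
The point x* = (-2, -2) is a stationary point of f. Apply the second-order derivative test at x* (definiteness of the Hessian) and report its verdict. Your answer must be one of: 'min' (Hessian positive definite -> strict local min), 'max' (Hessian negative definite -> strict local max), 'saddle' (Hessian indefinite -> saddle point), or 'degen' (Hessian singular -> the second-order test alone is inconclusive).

Compute the Hessian H = grad^2 f:
  H = [[-5, 2], [2, -5]]
Verify stationarity: grad f(x*) = H x* + g = (0, 0).
Eigenvalues of H: -7, -3.
Both eigenvalues < 0, so H is negative definite -> x* is a strict local max.

max


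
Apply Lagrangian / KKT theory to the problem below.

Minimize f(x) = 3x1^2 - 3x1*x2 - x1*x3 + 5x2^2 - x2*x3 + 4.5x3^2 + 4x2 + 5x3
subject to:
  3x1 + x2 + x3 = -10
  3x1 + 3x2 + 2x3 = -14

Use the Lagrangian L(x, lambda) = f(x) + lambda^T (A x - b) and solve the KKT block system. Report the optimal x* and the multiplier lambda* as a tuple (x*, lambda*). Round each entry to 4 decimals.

Form the Lagrangian:
  L(x, lambda) = (1/2) x^T Q x + c^T x + lambda^T (A x - b)
Stationarity (grad_x L = 0): Q x + c + A^T lambda = 0.
Primal feasibility: A x = b.

This gives the KKT block system:
  [ Q   A^T ] [ x     ]   [-c ]
  [ A    0  ] [ lambda ] = [ b ]

Solving the linear system:
  x*      = (-2.4622, -1.3867, -1.2267)
  lambda* = (4.0667, -0.9378)
  f(x*)   = 7.9289

x* = (-2.4622, -1.3867, -1.2267), lambda* = (4.0667, -0.9378)


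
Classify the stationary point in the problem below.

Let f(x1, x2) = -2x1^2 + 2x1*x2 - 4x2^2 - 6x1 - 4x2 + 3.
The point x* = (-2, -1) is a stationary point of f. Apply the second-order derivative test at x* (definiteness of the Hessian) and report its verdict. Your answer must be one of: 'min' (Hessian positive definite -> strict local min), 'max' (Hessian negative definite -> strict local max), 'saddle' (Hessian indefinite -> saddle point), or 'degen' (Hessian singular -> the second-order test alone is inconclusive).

Compute the Hessian H = grad^2 f:
  H = [[-4, 2], [2, -8]]
Verify stationarity: grad f(x*) = H x* + g = (0, 0).
Eigenvalues of H: -8.8284, -3.1716.
Both eigenvalues < 0, so H is negative definite -> x* is a strict local max.

max


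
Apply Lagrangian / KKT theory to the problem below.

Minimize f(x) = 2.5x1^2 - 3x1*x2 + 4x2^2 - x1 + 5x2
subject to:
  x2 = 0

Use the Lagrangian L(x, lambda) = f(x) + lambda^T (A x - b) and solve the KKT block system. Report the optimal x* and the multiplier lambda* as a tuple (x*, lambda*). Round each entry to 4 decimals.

Form the Lagrangian:
  L(x, lambda) = (1/2) x^T Q x + c^T x + lambda^T (A x - b)
Stationarity (grad_x L = 0): Q x + c + A^T lambda = 0.
Primal feasibility: A x = b.

This gives the KKT block system:
  [ Q   A^T ] [ x     ]   [-c ]
  [ A    0  ] [ lambda ] = [ b ]

Solving the linear system:
  x*      = (0.2, 0)
  lambda* = (-4.4)
  f(x*)   = -0.1

x* = (0.2, 0), lambda* = (-4.4)


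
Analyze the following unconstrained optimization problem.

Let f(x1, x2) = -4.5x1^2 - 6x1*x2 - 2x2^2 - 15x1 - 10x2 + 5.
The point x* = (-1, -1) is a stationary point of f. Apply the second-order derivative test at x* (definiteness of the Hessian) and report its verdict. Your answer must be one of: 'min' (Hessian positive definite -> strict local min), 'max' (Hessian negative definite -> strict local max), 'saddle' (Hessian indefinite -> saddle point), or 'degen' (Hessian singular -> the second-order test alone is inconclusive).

Compute the Hessian H = grad^2 f:
  H = [[-9, -6], [-6, -4]]
Verify stationarity: grad f(x*) = H x* + g = (0, 0).
Eigenvalues of H: -13, 0.
H has a zero eigenvalue (singular; negative semidefinite but not definite), so H is neither positive definite, negative definite, nor indefinite. The second-order test alone is inconclusive -> degen.
(Indeed, f is constant along the null direction of H through x*, so x* is not a strict local extremum.)

degen


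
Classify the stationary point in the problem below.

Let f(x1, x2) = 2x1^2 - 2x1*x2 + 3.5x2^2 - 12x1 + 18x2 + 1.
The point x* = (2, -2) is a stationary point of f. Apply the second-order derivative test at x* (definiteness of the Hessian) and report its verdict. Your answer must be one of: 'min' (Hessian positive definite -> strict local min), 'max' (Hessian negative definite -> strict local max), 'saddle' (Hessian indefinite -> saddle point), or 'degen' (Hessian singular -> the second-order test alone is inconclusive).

Compute the Hessian H = grad^2 f:
  H = [[4, -2], [-2, 7]]
Verify stationarity: grad f(x*) = H x* + g = (0, 0).
Eigenvalues of H: 3, 8.
Both eigenvalues > 0, so H is positive definite -> x* is a strict local min.

min


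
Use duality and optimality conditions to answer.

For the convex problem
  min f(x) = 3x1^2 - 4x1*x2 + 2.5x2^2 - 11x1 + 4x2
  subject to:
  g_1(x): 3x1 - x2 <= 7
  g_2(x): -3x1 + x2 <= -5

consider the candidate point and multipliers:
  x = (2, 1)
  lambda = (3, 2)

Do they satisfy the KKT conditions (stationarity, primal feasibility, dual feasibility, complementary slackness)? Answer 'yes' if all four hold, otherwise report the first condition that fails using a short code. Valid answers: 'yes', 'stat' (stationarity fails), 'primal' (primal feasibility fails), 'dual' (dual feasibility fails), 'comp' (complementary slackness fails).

Gradient of f: grad f(x) = Q x + c = (-3, 1)
Constraint values g_i(x) = a_i^T x - b_i:
  g_1((2, 1)) = -2
  g_2((2, 1)) = 0
Stationarity residual: grad f(x) + sum_i lambda_i a_i = (0, 0)
  -> stationarity OK
Primal feasibility (all g_i <= 0): OK
Dual feasibility (all lambda_i >= 0): OK
Complementary slackness (lambda_i * g_i(x) = 0 for all i): FAILS

Verdict: the first failing condition is complementary_slackness -> comp.

comp


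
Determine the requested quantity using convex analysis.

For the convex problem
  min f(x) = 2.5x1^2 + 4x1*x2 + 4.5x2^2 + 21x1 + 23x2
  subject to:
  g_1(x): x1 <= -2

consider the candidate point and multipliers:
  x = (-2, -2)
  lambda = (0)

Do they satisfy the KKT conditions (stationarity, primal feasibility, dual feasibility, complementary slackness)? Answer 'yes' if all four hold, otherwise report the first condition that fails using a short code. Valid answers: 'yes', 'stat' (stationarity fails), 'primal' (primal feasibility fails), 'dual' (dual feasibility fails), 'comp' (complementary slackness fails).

Gradient of f: grad f(x) = Q x + c = (3, -3)
Constraint values g_i(x) = a_i^T x - b_i:
  g_1((-2, -2)) = 0
Stationarity residual: grad f(x) + sum_i lambda_i a_i = (3, -3)
  -> stationarity FAILS
Primal feasibility (all g_i <= 0): OK
Dual feasibility (all lambda_i >= 0): OK
Complementary slackness (lambda_i * g_i(x) = 0 for all i): OK

Verdict: the first failing condition is stationarity -> stat.

stat


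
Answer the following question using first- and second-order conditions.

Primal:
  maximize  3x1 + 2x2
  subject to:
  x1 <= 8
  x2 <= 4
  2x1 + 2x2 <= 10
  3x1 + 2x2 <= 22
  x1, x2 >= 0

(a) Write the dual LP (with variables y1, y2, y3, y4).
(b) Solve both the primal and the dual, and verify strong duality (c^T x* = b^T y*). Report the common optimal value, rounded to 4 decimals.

The standard primal-dual pair for 'max c^T x s.t. A x <= b, x >= 0' is:
  Dual:  min b^T y  s.t.  A^T y >= c,  y >= 0.

So the dual LP is:
  minimize  8y1 + 4y2 + 10y3 + 22y4
  subject to:
    y1 + 2y3 + 3y4 >= 3
    y2 + 2y3 + 2y4 >= 2
    y1, y2, y3, y4 >= 0

Solving the primal: x* = (5, 0).
  primal value c^T x* = 15.
Solving the dual: y* = (0, 0, 1.5, 0).
  dual value b^T y* = 15.
Strong duality: c^T x* = b^T y*. Confirmed.

15


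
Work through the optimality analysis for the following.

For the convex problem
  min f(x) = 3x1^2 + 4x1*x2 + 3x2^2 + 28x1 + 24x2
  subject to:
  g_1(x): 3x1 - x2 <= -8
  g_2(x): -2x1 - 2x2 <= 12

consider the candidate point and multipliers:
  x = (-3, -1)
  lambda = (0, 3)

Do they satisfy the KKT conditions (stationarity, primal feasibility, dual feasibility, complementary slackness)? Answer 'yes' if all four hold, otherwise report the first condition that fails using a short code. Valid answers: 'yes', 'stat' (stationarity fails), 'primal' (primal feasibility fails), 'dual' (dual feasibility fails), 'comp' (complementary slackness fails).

Gradient of f: grad f(x) = Q x + c = (6, 6)
Constraint values g_i(x) = a_i^T x - b_i:
  g_1((-3, -1)) = 0
  g_2((-3, -1)) = -4
Stationarity residual: grad f(x) + sum_i lambda_i a_i = (0, 0)
  -> stationarity OK
Primal feasibility (all g_i <= 0): OK
Dual feasibility (all lambda_i >= 0): OK
Complementary slackness (lambda_i * g_i(x) = 0 for all i): FAILS

Verdict: the first failing condition is complementary_slackness -> comp.

comp


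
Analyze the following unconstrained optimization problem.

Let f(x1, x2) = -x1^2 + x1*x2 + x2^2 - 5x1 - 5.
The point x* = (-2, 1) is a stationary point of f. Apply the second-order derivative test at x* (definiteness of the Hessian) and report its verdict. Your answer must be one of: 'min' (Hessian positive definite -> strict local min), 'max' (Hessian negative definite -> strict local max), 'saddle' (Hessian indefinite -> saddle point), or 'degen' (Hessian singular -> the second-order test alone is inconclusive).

Compute the Hessian H = grad^2 f:
  H = [[-2, 1], [1, 2]]
Verify stationarity: grad f(x*) = H x* + g = (0, 0).
Eigenvalues of H: -2.2361, 2.2361.
Eigenvalues have mixed signs, so H is indefinite -> x* is a saddle point.

saddle


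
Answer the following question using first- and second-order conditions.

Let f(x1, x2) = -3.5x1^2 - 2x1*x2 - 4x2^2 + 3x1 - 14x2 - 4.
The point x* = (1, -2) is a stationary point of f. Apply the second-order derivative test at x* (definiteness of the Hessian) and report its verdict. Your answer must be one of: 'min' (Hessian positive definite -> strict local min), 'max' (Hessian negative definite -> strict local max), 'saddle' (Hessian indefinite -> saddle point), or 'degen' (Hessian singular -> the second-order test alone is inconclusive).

Compute the Hessian H = grad^2 f:
  H = [[-7, -2], [-2, -8]]
Verify stationarity: grad f(x*) = H x* + g = (0, 0).
Eigenvalues of H: -9.5616, -5.4384.
Both eigenvalues < 0, so H is negative definite -> x* is a strict local max.

max


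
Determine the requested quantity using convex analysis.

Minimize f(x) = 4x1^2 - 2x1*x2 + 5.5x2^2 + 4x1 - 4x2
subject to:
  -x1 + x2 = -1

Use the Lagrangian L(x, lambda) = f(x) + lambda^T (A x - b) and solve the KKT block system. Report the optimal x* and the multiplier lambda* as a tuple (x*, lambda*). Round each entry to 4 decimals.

Form the Lagrangian:
  L(x, lambda) = (1/2) x^T Q x + c^T x + lambda^T (A x - b)
Stationarity (grad_x L = 0): Q x + c + A^T lambda = 0.
Primal feasibility: A x = b.

This gives the KKT block system:
  [ Q   A^T ] [ x     ]   [-c ]
  [ A    0  ] [ lambda ] = [ b ]

Solving the linear system:
  x*      = (0.6, -0.4)
  lambda* = (9.6)
  f(x*)   = 6.8

x* = (0.6, -0.4), lambda* = (9.6)


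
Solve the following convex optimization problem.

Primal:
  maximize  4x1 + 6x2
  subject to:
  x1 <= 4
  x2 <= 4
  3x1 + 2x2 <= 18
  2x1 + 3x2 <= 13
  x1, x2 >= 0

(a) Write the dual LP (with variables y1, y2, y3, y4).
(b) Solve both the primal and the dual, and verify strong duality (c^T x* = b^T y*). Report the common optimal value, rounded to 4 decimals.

The standard primal-dual pair for 'max c^T x s.t. A x <= b, x >= 0' is:
  Dual:  min b^T y  s.t.  A^T y >= c,  y >= 0.

So the dual LP is:
  minimize  4y1 + 4y2 + 18y3 + 13y4
  subject to:
    y1 + 3y3 + 2y4 >= 4
    y2 + 2y3 + 3y4 >= 6
    y1, y2, y3, y4 >= 0

Solving the primal: x* = (4, 1.6667).
  primal value c^T x* = 26.
Solving the dual: y* = (0, 0, 0, 2).
  dual value b^T y* = 26.
Strong duality: c^T x* = b^T y*. Confirmed.

26


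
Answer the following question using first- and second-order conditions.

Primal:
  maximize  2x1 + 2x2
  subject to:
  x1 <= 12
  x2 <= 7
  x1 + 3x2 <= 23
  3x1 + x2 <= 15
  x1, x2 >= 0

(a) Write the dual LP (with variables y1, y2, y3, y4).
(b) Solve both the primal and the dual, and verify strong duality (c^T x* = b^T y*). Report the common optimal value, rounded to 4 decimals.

The standard primal-dual pair for 'max c^T x s.t. A x <= b, x >= 0' is:
  Dual:  min b^T y  s.t.  A^T y >= c,  y >= 0.

So the dual LP is:
  minimize  12y1 + 7y2 + 23y3 + 15y4
  subject to:
    y1 + y3 + 3y4 >= 2
    y2 + 3y3 + y4 >= 2
    y1, y2, y3, y4 >= 0

Solving the primal: x* = (2.75, 6.75).
  primal value c^T x* = 19.
Solving the dual: y* = (0, 0, 0.5, 0.5).
  dual value b^T y* = 19.
Strong duality: c^T x* = b^T y*. Confirmed.

19


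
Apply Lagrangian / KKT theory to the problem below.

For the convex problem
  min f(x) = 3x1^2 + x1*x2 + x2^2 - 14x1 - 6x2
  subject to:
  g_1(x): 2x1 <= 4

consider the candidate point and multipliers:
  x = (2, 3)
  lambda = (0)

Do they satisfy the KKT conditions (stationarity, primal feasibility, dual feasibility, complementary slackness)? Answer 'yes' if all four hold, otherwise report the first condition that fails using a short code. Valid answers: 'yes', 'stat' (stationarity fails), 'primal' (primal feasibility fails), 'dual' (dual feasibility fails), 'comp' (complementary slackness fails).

Gradient of f: grad f(x) = Q x + c = (1, 2)
Constraint values g_i(x) = a_i^T x - b_i:
  g_1((2, 3)) = 0
Stationarity residual: grad f(x) + sum_i lambda_i a_i = (1, 2)
  -> stationarity FAILS
Primal feasibility (all g_i <= 0): OK
Dual feasibility (all lambda_i >= 0): OK
Complementary slackness (lambda_i * g_i(x) = 0 for all i): OK

Verdict: the first failing condition is stationarity -> stat.

stat


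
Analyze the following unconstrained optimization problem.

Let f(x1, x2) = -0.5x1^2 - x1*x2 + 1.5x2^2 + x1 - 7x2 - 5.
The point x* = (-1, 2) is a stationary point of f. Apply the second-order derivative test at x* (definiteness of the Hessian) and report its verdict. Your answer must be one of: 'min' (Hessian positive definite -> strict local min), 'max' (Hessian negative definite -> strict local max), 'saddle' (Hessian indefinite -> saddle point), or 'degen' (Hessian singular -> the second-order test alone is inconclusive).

Compute the Hessian H = grad^2 f:
  H = [[-1, -1], [-1, 3]]
Verify stationarity: grad f(x*) = H x* + g = (0, 0).
Eigenvalues of H: -1.2361, 3.2361.
Eigenvalues have mixed signs, so H is indefinite -> x* is a saddle point.

saddle


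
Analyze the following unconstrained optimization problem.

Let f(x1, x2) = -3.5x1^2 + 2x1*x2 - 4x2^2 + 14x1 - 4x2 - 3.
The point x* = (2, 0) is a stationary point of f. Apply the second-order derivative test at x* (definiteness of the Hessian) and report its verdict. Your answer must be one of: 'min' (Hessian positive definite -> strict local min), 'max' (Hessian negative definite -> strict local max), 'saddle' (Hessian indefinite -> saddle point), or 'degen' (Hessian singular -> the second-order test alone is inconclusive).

Compute the Hessian H = grad^2 f:
  H = [[-7, 2], [2, -8]]
Verify stationarity: grad f(x*) = H x* + g = (0, 0).
Eigenvalues of H: -9.5616, -5.4384.
Both eigenvalues < 0, so H is negative definite -> x* is a strict local max.

max


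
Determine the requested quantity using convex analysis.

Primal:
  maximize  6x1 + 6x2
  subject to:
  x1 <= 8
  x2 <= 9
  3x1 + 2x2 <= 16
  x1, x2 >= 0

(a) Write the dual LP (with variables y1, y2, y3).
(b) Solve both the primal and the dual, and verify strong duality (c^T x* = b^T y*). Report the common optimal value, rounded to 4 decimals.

The standard primal-dual pair for 'max c^T x s.t. A x <= b, x >= 0' is:
  Dual:  min b^T y  s.t.  A^T y >= c,  y >= 0.

So the dual LP is:
  minimize  8y1 + 9y2 + 16y3
  subject to:
    y1 + 3y3 >= 6
    y2 + 2y3 >= 6
    y1, y2, y3 >= 0

Solving the primal: x* = (0, 8).
  primal value c^T x* = 48.
Solving the dual: y* = (0, 0, 3).
  dual value b^T y* = 48.
Strong duality: c^T x* = b^T y*. Confirmed.

48


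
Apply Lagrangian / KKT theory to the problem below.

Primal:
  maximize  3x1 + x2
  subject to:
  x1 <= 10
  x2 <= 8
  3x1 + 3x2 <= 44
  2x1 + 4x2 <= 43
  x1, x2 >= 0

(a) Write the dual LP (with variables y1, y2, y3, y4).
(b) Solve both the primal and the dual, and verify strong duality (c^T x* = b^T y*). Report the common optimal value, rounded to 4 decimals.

The standard primal-dual pair for 'max c^T x s.t. A x <= b, x >= 0' is:
  Dual:  min b^T y  s.t.  A^T y >= c,  y >= 0.

So the dual LP is:
  minimize  10y1 + 8y2 + 44y3 + 43y4
  subject to:
    y1 + 3y3 + 2y4 >= 3
    y2 + 3y3 + 4y4 >= 1
    y1, y2, y3, y4 >= 0

Solving the primal: x* = (10, 4.6667).
  primal value c^T x* = 34.6667.
Solving the dual: y* = (2, 0, 0.3333, 0).
  dual value b^T y* = 34.6667.
Strong duality: c^T x* = b^T y*. Confirmed.

34.6667


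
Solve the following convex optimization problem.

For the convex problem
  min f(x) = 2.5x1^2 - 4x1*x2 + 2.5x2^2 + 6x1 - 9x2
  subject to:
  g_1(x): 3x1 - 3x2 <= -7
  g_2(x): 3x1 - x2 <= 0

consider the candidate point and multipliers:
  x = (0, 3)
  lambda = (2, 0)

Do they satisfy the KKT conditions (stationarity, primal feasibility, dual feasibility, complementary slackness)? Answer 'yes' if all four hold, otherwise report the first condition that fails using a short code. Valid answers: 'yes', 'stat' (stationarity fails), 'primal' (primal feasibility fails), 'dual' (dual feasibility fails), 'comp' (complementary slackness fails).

Gradient of f: grad f(x) = Q x + c = (-6, 6)
Constraint values g_i(x) = a_i^T x - b_i:
  g_1((0, 3)) = -2
  g_2((0, 3)) = -3
Stationarity residual: grad f(x) + sum_i lambda_i a_i = (0, 0)
  -> stationarity OK
Primal feasibility (all g_i <= 0): OK
Dual feasibility (all lambda_i >= 0): OK
Complementary slackness (lambda_i * g_i(x) = 0 for all i): FAILS

Verdict: the first failing condition is complementary_slackness -> comp.

comp


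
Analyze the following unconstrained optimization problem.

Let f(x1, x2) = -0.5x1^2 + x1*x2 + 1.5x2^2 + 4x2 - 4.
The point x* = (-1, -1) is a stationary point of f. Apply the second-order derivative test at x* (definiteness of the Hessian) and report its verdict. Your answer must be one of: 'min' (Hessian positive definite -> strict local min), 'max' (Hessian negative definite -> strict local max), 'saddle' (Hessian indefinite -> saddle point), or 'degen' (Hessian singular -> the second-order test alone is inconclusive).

Compute the Hessian H = grad^2 f:
  H = [[-1, 1], [1, 3]]
Verify stationarity: grad f(x*) = H x* + g = (0, 0).
Eigenvalues of H: -1.2361, 3.2361.
Eigenvalues have mixed signs, so H is indefinite -> x* is a saddle point.

saddle


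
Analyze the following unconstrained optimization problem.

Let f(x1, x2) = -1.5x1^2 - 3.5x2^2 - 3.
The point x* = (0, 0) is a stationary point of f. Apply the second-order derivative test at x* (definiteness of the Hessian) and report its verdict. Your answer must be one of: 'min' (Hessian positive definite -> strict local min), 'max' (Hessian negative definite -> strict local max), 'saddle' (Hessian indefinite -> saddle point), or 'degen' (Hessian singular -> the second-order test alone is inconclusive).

Compute the Hessian H = grad^2 f:
  H = [[-3, 0], [0, -7]]
Verify stationarity: grad f(x*) = H x* + g = (0, 0).
Eigenvalues of H: -7, -3.
Both eigenvalues < 0, so H is negative definite -> x* is a strict local max.

max


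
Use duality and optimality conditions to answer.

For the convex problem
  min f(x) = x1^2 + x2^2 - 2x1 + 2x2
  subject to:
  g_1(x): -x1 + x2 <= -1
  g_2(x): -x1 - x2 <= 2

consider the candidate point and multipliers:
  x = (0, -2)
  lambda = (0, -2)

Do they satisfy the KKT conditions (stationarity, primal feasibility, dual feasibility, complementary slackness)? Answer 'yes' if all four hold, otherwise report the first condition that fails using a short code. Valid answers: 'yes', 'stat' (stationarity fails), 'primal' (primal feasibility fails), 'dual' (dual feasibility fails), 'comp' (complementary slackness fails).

Gradient of f: grad f(x) = Q x + c = (-2, -2)
Constraint values g_i(x) = a_i^T x - b_i:
  g_1((0, -2)) = -1
  g_2((0, -2)) = 0
Stationarity residual: grad f(x) + sum_i lambda_i a_i = (0, 0)
  -> stationarity OK
Primal feasibility (all g_i <= 0): OK
Dual feasibility (all lambda_i >= 0): FAILS
Complementary slackness (lambda_i * g_i(x) = 0 for all i): OK

Verdict: the first failing condition is dual_feasibility -> dual.

dual


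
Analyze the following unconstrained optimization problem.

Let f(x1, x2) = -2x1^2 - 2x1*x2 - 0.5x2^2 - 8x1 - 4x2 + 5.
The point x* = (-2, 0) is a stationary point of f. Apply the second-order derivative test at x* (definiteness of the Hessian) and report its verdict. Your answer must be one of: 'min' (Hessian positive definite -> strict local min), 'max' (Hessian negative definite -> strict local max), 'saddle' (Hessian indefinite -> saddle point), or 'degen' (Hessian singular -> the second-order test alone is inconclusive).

Compute the Hessian H = grad^2 f:
  H = [[-4, -2], [-2, -1]]
Verify stationarity: grad f(x*) = H x* + g = (0, 0).
Eigenvalues of H: -5, 0.
H has a zero eigenvalue (singular; negative semidefinite but not definite), so H is neither positive definite, negative definite, nor indefinite. The second-order test alone is inconclusive -> degen.
(Indeed, f is constant along the null direction of H through x*, so x* is not a strict local extremum.)

degen


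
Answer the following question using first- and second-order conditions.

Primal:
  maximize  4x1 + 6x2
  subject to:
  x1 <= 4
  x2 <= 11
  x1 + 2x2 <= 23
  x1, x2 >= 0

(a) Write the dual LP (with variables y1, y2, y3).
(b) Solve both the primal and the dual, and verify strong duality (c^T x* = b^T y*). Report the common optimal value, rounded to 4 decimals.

The standard primal-dual pair for 'max c^T x s.t. A x <= b, x >= 0' is:
  Dual:  min b^T y  s.t.  A^T y >= c,  y >= 0.

So the dual LP is:
  minimize  4y1 + 11y2 + 23y3
  subject to:
    y1 + y3 >= 4
    y2 + 2y3 >= 6
    y1, y2, y3 >= 0

Solving the primal: x* = (4, 9.5).
  primal value c^T x* = 73.
Solving the dual: y* = (1, 0, 3).
  dual value b^T y* = 73.
Strong duality: c^T x* = b^T y*. Confirmed.

73


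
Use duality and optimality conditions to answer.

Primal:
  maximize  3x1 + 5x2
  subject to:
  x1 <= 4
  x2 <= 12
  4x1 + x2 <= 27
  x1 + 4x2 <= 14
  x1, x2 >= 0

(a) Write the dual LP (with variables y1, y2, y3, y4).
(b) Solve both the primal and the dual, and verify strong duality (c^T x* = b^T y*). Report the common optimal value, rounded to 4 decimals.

The standard primal-dual pair for 'max c^T x s.t. A x <= b, x >= 0' is:
  Dual:  min b^T y  s.t.  A^T y >= c,  y >= 0.

So the dual LP is:
  minimize  4y1 + 12y2 + 27y3 + 14y4
  subject to:
    y1 + 4y3 + y4 >= 3
    y2 + y3 + 4y4 >= 5
    y1, y2, y3, y4 >= 0

Solving the primal: x* = (4, 2.5).
  primal value c^T x* = 24.5.
Solving the dual: y* = (1.75, 0, 0, 1.25).
  dual value b^T y* = 24.5.
Strong duality: c^T x* = b^T y*. Confirmed.

24.5


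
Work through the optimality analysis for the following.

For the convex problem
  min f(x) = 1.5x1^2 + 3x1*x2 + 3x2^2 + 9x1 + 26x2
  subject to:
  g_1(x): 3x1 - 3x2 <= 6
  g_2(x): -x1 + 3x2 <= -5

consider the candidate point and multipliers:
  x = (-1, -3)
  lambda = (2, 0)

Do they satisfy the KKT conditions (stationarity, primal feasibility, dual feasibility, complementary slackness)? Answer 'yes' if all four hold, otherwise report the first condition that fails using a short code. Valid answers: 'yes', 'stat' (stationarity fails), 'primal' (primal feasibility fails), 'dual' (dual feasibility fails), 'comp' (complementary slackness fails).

Gradient of f: grad f(x) = Q x + c = (-3, 5)
Constraint values g_i(x) = a_i^T x - b_i:
  g_1((-1, -3)) = 0
  g_2((-1, -3)) = -3
Stationarity residual: grad f(x) + sum_i lambda_i a_i = (3, -1)
  -> stationarity FAILS
Primal feasibility (all g_i <= 0): OK
Dual feasibility (all lambda_i >= 0): OK
Complementary slackness (lambda_i * g_i(x) = 0 for all i): OK

Verdict: the first failing condition is stationarity -> stat.

stat


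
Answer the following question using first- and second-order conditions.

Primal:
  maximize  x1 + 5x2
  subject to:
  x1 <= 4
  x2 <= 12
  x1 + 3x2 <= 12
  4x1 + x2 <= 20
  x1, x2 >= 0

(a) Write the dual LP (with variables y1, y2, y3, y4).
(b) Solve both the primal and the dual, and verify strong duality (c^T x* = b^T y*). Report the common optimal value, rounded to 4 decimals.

The standard primal-dual pair for 'max c^T x s.t. A x <= b, x >= 0' is:
  Dual:  min b^T y  s.t.  A^T y >= c,  y >= 0.

So the dual LP is:
  minimize  4y1 + 12y2 + 12y3 + 20y4
  subject to:
    y1 + y3 + 4y4 >= 1
    y2 + 3y3 + y4 >= 5
    y1, y2, y3, y4 >= 0

Solving the primal: x* = (0, 4).
  primal value c^T x* = 20.
Solving the dual: y* = (0, 0, 1.6667, 0).
  dual value b^T y* = 20.
Strong duality: c^T x* = b^T y*. Confirmed.

20


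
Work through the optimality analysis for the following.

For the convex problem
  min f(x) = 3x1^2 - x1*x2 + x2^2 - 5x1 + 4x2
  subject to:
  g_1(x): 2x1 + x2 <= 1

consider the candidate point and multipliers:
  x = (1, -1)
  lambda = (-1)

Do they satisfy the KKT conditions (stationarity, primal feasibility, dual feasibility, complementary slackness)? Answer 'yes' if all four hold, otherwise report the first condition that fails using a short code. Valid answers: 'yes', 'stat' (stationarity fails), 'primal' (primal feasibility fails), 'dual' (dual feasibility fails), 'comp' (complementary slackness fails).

Gradient of f: grad f(x) = Q x + c = (2, 1)
Constraint values g_i(x) = a_i^T x - b_i:
  g_1((1, -1)) = 0
Stationarity residual: grad f(x) + sum_i lambda_i a_i = (0, 0)
  -> stationarity OK
Primal feasibility (all g_i <= 0): OK
Dual feasibility (all lambda_i >= 0): FAILS
Complementary slackness (lambda_i * g_i(x) = 0 for all i): OK

Verdict: the first failing condition is dual_feasibility -> dual.

dual


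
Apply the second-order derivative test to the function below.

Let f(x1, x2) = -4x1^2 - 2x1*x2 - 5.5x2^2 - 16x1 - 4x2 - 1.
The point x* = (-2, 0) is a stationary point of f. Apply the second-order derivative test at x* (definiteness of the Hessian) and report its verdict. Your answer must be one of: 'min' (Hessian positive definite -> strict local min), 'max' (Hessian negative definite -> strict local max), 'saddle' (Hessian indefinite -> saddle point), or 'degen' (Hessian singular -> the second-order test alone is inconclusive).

Compute the Hessian H = grad^2 f:
  H = [[-8, -2], [-2, -11]]
Verify stationarity: grad f(x*) = H x* + g = (0, 0).
Eigenvalues of H: -12, -7.
Both eigenvalues < 0, so H is negative definite -> x* is a strict local max.

max


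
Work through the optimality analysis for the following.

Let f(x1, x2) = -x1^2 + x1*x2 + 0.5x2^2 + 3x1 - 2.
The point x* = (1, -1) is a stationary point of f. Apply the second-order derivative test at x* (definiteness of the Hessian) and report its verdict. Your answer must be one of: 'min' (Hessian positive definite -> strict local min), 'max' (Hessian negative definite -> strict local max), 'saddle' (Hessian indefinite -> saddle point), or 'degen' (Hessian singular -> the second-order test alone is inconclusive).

Compute the Hessian H = grad^2 f:
  H = [[-2, 1], [1, 1]]
Verify stationarity: grad f(x*) = H x* + g = (0, 0).
Eigenvalues of H: -2.3028, 1.3028.
Eigenvalues have mixed signs, so H is indefinite -> x* is a saddle point.

saddle


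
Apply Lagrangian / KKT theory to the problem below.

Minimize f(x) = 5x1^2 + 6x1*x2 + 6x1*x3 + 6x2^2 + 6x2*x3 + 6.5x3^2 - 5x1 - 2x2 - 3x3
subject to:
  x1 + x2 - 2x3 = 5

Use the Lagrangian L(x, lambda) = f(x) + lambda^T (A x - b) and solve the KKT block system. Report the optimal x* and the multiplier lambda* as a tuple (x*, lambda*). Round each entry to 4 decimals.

Form the Lagrangian:
  L(x, lambda) = (1/2) x^T Q x + c^T x + lambda^T (A x - b)
Stationarity (grad_x L = 0): Q x + c + A^T lambda = 0.
Primal feasibility: A x = b.

This gives the KKT block system:
  [ Q   A^T ] [ x     ]   [-c ]
  [ A    0  ] [ lambda ] = [ b ]

Solving the linear system:
  x*      = (1.5425, 0.5283, -1.4646)
  lambda* = (-4.8074)
  f(x*)   = 9.8307

x* = (1.5425, 0.5283, -1.4646), lambda* = (-4.8074)


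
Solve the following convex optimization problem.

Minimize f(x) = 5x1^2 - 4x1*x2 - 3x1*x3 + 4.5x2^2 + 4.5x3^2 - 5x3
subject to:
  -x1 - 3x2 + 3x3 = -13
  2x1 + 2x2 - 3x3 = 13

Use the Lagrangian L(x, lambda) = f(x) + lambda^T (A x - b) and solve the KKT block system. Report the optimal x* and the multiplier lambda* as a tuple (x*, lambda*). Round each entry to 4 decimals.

Form the Lagrangian:
  L(x, lambda) = (1/2) x^T Q x + c^T x + lambda^T (A x - b)
Stationarity (grad_x L = 0): Q x + c + A^T lambda = 0.
Primal feasibility: A x = b.

This gives the KKT block system:
  [ Q   A^T ] [ x     ]   [-c ]
  [ A    0  ] [ lambda ] = [ b ]

Solving the linear system:
  x*      = (2.4035, 2.4035, -1.1287)
  lambda* = (-2.8947, -10.3509)
  f(x*)   = 51.2865

x* = (2.4035, 2.4035, -1.1287), lambda* = (-2.8947, -10.3509)


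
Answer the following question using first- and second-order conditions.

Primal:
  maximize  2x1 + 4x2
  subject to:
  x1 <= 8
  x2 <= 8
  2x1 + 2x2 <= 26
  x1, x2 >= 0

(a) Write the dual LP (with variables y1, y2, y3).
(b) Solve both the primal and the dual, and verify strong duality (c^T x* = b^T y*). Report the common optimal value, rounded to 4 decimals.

The standard primal-dual pair for 'max c^T x s.t. A x <= b, x >= 0' is:
  Dual:  min b^T y  s.t.  A^T y >= c,  y >= 0.

So the dual LP is:
  minimize  8y1 + 8y2 + 26y3
  subject to:
    y1 + 2y3 >= 2
    y2 + 2y3 >= 4
    y1, y2, y3 >= 0

Solving the primal: x* = (5, 8).
  primal value c^T x* = 42.
Solving the dual: y* = (0, 2, 1).
  dual value b^T y* = 42.
Strong duality: c^T x* = b^T y*. Confirmed.

42


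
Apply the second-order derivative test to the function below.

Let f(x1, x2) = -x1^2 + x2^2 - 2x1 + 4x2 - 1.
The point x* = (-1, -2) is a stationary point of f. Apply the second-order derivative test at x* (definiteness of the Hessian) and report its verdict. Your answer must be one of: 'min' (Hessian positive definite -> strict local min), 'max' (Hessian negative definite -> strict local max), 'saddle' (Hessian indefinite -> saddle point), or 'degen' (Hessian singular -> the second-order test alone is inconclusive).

Compute the Hessian H = grad^2 f:
  H = [[-2, 0], [0, 2]]
Verify stationarity: grad f(x*) = H x* + g = (0, 0).
Eigenvalues of H: -2, 2.
Eigenvalues have mixed signs, so H is indefinite -> x* is a saddle point.

saddle


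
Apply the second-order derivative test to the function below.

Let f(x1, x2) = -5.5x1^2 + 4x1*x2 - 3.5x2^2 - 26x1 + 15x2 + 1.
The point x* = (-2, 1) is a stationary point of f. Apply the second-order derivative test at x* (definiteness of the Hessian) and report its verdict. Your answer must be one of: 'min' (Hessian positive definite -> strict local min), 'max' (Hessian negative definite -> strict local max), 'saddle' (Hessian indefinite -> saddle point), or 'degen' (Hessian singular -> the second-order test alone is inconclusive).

Compute the Hessian H = grad^2 f:
  H = [[-11, 4], [4, -7]]
Verify stationarity: grad f(x*) = H x* + g = (0, 0).
Eigenvalues of H: -13.4721, -4.5279.
Both eigenvalues < 0, so H is negative definite -> x* is a strict local max.

max


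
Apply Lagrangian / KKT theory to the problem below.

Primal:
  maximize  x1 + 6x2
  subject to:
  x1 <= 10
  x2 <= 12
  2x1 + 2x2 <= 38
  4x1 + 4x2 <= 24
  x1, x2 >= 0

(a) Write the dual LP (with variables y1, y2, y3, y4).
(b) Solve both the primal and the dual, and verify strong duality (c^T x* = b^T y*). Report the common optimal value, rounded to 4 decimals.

The standard primal-dual pair for 'max c^T x s.t. A x <= b, x >= 0' is:
  Dual:  min b^T y  s.t.  A^T y >= c,  y >= 0.

So the dual LP is:
  minimize  10y1 + 12y2 + 38y3 + 24y4
  subject to:
    y1 + 2y3 + 4y4 >= 1
    y2 + 2y3 + 4y4 >= 6
    y1, y2, y3, y4 >= 0

Solving the primal: x* = (0, 6).
  primal value c^T x* = 36.
Solving the dual: y* = (0, 0, 0, 1.5).
  dual value b^T y* = 36.
Strong duality: c^T x* = b^T y*. Confirmed.

36


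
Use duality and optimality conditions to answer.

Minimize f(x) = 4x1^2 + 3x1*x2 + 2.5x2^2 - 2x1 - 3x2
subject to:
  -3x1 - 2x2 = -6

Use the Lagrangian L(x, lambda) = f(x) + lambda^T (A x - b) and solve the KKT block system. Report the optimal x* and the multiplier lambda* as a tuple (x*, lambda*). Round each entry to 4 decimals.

Form the Lagrangian:
  L(x, lambda) = (1/2) x^T Q x + c^T x + lambda^T (A x - b)
Stationarity (grad_x L = 0): Q x + c + A^T lambda = 0.
Primal feasibility: A x = b.

This gives the KKT block system:
  [ Q   A^T ] [ x     ]   [-c ]
  [ A    0  ] [ lambda ] = [ b ]

Solving the linear system:
  x*      = (1.0732, 1.3902)
  lambda* = (3.5854)
  f(x*)   = 7.5976

x* = (1.0732, 1.3902), lambda* = (3.5854)


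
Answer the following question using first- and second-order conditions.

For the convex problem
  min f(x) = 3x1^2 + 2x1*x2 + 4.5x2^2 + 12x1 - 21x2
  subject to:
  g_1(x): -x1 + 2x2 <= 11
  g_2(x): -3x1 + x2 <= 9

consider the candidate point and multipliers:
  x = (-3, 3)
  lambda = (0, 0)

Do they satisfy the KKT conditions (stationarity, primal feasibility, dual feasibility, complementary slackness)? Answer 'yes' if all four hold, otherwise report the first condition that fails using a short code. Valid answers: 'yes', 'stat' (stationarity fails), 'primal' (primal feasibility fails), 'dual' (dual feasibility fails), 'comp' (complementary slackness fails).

Gradient of f: grad f(x) = Q x + c = (0, 0)
Constraint values g_i(x) = a_i^T x - b_i:
  g_1((-3, 3)) = -2
  g_2((-3, 3)) = 3
Stationarity residual: grad f(x) + sum_i lambda_i a_i = (0, 0)
  -> stationarity OK
Primal feasibility (all g_i <= 0): FAILS
Dual feasibility (all lambda_i >= 0): OK
Complementary slackness (lambda_i * g_i(x) = 0 for all i): OK

Verdict: the first failing condition is primal_feasibility -> primal.

primal


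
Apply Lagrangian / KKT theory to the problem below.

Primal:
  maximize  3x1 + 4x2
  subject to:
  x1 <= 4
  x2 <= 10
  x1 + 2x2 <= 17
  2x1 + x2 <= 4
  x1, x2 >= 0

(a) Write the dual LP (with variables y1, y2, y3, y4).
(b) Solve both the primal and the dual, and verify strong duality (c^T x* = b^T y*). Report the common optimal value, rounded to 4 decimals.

The standard primal-dual pair for 'max c^T x s.t. A x <= b, x >= 0' is:
  Dual:  min b^T y  s.t.  A^T y >= c,  y >= 0.

So the dual LP is:
  minimize  4y1 + 10y2 + 17y3 + 4y4
  subject to:
    y1 + y3 + 2y4 >= 3
    y2 + 2y3 + y4 >= 4
    y1, y2, y3, y4 >= 0

Solving the primal: x* = (0, 4).
  primal value c^T x* = 16.
Solving the dual: y* = (0, 0, 0, 4).
  dual value b^T y* = 16.
Strong duality: c^T x* = b^T y*. Confirmed.

16


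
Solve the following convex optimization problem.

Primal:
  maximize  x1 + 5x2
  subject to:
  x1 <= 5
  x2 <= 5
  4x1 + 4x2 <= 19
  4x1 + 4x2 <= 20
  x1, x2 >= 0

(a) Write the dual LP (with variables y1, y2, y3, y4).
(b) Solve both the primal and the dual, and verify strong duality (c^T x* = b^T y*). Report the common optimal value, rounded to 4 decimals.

The standard primal-dual pair for 'max c^T x s.t. A x <= b, x >= 0' is:
  Dual:  min b^T y  s.t.  A^T y >= c,  y >= 0.

So the dual LP is:
  minimize  5y1 + 5y2 + 19y3 + 20y4
  subject to:
    y1 + 4y3 + 4y4 >= 1
    y2 + 4y3 + 4y4 >= 5
    y1, y2, y3, y4 >= 0

Solving the primal: x* = (0, 4.75).
  primal value c^T x* = 23.75.
Solving the dual: y* = (0, 0, 1.25, 0).
  dual value b^T y* = 23.75.
Strong duality: c^T x* = b^T y*. Confirmed.

23.75


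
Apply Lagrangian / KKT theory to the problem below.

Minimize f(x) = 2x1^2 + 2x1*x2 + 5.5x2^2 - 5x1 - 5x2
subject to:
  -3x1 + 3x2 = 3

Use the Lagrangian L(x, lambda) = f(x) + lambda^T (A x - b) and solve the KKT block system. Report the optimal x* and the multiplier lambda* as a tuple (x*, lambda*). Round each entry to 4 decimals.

Form the Lagrangian:
  L(x, lambda) = (1/2) x^T Q x + c^T x + lambda^T (A x - b)
Stationarity (grad_x L = 0): Q x + c + A^T lambda = 0.
Primal feasibility: A x = b.

This gives the KKT block system:
  [ Q   A^T ] [ x     ]   [-c ]
  [ A    0  ] [ lambda ] = [ b ]

Solving the linear system:
  x*      = (-0.1579, 0.8421)
  lambda* = (-1.3158)
  f(x*)   = 0.2632

x* = (-0.1579, 0.8421), lambda* = (-1.3158)


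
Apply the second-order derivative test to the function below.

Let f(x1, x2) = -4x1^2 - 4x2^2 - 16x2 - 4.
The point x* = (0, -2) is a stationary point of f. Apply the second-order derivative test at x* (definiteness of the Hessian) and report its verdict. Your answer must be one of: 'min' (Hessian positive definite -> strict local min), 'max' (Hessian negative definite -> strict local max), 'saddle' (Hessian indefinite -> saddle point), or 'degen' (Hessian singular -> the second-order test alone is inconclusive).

Compute the Hessian H = grad^2 f:
  H = [[-8, 0], [0, -8]]
Verify stationarity: grad f(x*) = H x* + g = (0, 0).
Eigenvalues of H: -8, -8.
Both eigenvalues < 0, so H is negative definite -> x* is a strict local max.

max


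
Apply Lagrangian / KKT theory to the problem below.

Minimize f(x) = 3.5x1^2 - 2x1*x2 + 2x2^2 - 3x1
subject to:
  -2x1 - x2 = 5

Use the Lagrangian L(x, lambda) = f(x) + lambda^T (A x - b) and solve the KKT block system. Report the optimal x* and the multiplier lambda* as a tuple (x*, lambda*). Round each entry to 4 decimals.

Form the Lagrangian:
  L(x, lambda) = (1/2) x^T Q x + c^T x + lambda^T (A x - b)
Stationarity (grad_x L = 0): Q x + c + A^T lambda = 0.
Primal feasibility: A x = b.

This gives the KKT block system:
  [ Q   A^T ] [ x     ]   [-c ]
  [ A    0  ] [ lambda ] = [ b ]

Solving the linear system:
  x*      = (-1.5161, -1.9677)
  lambda* = (-4.8387)
  f(x*)   = 14.371

x* = (-1.5161, -1.9677), lambda* = (-4.8387)


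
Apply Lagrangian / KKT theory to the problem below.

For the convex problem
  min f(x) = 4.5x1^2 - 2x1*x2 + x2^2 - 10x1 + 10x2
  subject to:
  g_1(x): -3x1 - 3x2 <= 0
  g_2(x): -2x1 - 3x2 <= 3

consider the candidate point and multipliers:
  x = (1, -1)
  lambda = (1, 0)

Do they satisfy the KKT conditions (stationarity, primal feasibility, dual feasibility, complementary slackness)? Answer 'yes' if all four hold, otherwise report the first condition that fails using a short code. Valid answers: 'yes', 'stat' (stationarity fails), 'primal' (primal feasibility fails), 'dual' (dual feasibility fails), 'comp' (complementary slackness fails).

Gradient of f: grad f(x) = Q x + c = (1, 6)
Constraint values g_i(x) = a_i^T x - b_i:
  g_1((1, -1)) = 0
  g_2((1, -1)) = -2
Stationarity residual: grad f(x) + sum_i lambda_i a_i = (-2, 3)
  -> stationarity FAILS
Primal feasibility (all g_i <= 0): OK
Dual feasibility (all lambda_i >= 0): OK
Complementary slackness (lambda_i * g_i(x) = 0 for all i): OK

Verdict: the first failing condition is stationarity -> stat.

stat


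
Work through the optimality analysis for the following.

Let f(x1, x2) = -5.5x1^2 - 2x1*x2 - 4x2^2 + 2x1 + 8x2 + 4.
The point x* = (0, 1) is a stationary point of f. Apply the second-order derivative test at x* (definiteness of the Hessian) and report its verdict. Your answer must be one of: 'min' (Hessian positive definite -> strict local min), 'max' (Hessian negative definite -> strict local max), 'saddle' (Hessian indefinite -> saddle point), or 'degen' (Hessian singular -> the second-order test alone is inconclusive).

Compute the Hessian H = grad^2 f:
  H = [[-11, -2], [-2, -8]]
Verify stationarity: grad f(x*) = H x* + g = (0, 0).
Eigenvalues of H: -12, -7.
Both eigenvalues < 0, so H is negative definite -> x* is a strict local max.

max
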